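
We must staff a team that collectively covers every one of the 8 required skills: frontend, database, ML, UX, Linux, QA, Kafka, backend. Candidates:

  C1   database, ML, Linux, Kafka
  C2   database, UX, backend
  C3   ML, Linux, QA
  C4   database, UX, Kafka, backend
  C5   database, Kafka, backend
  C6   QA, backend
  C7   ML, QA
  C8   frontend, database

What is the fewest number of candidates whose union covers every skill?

3

C3, C4, C8 together cover {frontend, database, ML, UX, Linux, QA, Kafka, backend} — every skill.
No 2 of the 8 candidates cover everything (all 28 pairs fall short), so 3 is minimum.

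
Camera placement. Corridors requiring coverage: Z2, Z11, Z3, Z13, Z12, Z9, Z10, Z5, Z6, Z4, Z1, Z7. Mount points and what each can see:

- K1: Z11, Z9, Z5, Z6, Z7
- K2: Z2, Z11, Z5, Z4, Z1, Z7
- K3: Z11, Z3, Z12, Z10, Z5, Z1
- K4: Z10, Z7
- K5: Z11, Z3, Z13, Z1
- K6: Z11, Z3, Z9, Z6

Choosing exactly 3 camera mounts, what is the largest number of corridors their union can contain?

Choosing K1, K2, K3 covers {Z2, Z11, Z3, Z12, Z9, Z10, Z5, Z6, Z4, Z1, Z7} — 11 corridors.
No choice of 3 camera mounts does better; here Z13 is left uncovered.

11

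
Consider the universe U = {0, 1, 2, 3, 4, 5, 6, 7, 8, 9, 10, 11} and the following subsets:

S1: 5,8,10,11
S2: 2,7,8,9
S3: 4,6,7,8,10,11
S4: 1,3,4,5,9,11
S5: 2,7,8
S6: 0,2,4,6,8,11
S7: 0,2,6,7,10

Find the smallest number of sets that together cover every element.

S1, S4, S7 together cover {0, 1, 2, 3, 4, 5, 6, 7, 8, 9, 10, 11} — every element.
No 2 of the 7 sets cover everything (all 21 pairs fall short), so 3 is minimum.

3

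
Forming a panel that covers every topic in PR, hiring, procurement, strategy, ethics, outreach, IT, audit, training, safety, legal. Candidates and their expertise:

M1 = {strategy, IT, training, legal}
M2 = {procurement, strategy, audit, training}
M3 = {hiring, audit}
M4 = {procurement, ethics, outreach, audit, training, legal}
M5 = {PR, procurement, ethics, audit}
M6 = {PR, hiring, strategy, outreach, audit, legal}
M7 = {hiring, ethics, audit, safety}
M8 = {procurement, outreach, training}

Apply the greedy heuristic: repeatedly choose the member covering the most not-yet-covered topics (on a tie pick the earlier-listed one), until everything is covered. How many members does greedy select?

4

Pick 1: M4 covers 6 new topics (procurement, ethics, outreach, audit, training, legal).
Pick 2: M6 covers 3 new topics (PR, hiring, strategy).
Pick 3: M1 covers 1 new topics (IT).
Pick 4: M7 covers 1 new topics (safety).
Greedy uses 4 members.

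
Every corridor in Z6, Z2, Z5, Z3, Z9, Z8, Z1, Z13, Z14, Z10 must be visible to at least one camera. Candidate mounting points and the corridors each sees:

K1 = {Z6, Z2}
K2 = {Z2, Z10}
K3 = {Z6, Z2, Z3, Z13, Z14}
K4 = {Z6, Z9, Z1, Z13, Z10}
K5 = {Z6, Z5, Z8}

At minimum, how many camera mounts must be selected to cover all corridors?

K3, K4, K5 together cover {Z6, Z2, Z5, Z3, Z9, Z8, Z1, Z13, Z14, Z10} — every corridor.
No 2 of the 5 camera mounts cover everything (all 10 pairs fall short), so 3 is minimum.

3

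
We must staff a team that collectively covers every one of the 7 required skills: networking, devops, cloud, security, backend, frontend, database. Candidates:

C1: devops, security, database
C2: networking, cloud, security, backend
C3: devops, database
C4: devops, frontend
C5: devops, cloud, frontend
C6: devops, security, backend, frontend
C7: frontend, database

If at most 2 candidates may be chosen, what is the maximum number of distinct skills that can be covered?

6

Choosing C1, C2 covers {networking, devops, cloud, security, backend, database} — 6 skills.
No choice of 2 candidates does better; here frontend is left uncovered.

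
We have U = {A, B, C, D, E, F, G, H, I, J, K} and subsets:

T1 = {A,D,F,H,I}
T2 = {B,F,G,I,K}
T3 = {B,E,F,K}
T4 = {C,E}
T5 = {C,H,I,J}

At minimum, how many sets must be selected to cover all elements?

4

T1, T2, T3, T5 together cover {A, B, C, D, E, F, G, H, I, J, K} — every element.
No 3 of the 5 sets cover everything (all 10 triples fall short), so 4 is minimum.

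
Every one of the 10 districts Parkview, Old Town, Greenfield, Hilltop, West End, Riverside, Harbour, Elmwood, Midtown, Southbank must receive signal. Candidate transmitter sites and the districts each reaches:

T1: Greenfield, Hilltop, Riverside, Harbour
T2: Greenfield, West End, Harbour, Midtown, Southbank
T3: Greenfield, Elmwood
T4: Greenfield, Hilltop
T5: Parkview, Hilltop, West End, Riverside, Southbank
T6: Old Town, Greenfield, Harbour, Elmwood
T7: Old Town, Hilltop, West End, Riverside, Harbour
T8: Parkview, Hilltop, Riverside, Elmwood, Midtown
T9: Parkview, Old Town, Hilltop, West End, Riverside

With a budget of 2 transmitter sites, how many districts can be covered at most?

9

Choosing T2, T8 covers {Parkview, Greenfield, Hilltop, West End, Riverside, Harbour, Elmwood, Midtown, Southbank} — 9 districts.
No choice of 2 transmitter sites does better; here Old Town is left uncovered.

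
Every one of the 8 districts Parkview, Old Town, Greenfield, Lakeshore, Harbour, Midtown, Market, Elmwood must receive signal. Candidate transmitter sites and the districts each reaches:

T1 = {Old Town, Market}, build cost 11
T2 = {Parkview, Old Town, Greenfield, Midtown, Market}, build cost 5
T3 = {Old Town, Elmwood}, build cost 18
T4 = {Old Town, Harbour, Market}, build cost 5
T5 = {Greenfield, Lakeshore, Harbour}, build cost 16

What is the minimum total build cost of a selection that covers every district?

T2, T3, T5 cover every district at build cost 5 + 18 + 16 = 39.
Any cover uses at least 3 transmitter sites; among all covering selections none totals below 39.
Greedy by coverage-per-build cost would pick T2, T4, T5, T3 for 44 — worse than the optimum 39.

39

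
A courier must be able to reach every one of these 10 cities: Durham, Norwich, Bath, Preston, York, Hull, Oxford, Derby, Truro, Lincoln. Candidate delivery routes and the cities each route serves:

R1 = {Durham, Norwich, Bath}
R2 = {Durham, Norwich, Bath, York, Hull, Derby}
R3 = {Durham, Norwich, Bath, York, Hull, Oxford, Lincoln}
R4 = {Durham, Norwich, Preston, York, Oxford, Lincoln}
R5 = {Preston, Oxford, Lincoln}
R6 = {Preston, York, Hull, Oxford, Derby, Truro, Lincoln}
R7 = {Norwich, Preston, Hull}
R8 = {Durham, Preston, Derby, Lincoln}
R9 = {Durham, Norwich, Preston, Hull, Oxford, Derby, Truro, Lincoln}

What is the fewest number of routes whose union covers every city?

2

R1, R6 together cover {Durham, Norwich, Bath, Preston, York, Hull, Oxford, Derby, Truro, Lincoln} — every city.
No single route contains all 10 cities, so 2 is optimal.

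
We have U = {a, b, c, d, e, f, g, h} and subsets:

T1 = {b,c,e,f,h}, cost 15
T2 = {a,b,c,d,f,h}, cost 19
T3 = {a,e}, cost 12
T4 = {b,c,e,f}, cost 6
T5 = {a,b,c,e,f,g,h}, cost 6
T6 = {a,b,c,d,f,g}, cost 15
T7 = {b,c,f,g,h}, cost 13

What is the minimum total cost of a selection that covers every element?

21

T5, T6 cover every element at cost 6 + 15 = 21.
Any cover uses at least 2 sets; among all covering selections none totals below 21.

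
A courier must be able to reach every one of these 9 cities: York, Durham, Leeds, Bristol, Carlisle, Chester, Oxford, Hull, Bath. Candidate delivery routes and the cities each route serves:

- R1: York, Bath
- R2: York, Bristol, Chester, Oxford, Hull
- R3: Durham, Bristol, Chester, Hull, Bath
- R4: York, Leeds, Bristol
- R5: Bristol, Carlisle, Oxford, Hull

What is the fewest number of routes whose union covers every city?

3

R3, R4, R5 together cover {York, Durham, Leeds, Bristol, Carlisle, Chester, Oxford, Hull, Bath} — every city.
No 2 of the 5 routes cover everything (all 10 pairs fall short), so 3 is minimum.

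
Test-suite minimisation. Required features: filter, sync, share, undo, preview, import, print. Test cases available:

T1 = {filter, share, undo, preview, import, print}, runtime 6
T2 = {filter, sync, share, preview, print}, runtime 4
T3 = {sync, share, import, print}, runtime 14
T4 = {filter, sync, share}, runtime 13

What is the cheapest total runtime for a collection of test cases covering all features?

10

T1, T2 cover every feature at runtime 6 + 4 = 10.
Any cover uses at least 2 test cases; among all covering selections none totals below 10.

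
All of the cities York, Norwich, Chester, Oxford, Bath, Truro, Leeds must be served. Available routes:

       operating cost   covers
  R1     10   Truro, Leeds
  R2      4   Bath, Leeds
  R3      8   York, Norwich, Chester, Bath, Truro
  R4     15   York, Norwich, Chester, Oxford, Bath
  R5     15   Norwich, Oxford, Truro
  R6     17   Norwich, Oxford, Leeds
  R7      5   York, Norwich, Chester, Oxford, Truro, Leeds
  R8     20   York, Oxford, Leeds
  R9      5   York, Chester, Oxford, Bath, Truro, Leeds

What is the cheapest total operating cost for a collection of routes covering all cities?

R2, R7 cover every city at operating cost 4 + 5 = 9.
Any cover uses at least 2 routes; among all covering selections none totals below 9.

9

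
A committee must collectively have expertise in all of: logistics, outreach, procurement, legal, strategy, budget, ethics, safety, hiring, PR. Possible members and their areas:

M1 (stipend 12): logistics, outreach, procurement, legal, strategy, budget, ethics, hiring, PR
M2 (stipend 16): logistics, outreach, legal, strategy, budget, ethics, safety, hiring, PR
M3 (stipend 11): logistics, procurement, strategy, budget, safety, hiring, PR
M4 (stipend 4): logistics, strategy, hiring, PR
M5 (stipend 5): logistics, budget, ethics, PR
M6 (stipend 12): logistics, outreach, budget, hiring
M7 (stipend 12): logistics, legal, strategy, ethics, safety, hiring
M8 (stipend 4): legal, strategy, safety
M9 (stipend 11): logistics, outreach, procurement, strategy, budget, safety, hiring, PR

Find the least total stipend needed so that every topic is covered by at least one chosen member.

M1, M8 cover every topic at stipend 12 + 4 = 16.
Any cover uses at least 2 members; among all covering selections none totals below 16.
Greedy by coverage-per-stipend would pick M4, M8, M5, M9 for 24 — worse than the optimum 16.

16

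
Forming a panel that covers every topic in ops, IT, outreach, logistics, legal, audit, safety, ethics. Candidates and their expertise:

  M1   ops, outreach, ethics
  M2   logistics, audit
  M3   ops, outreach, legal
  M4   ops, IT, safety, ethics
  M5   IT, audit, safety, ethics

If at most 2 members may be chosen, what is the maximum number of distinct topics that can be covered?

7

Choosing M3, M5 covers {ops, IT, outreach, legal, audit, safety, ethics} — 7 topics.
No choice of 2 members does better; here logistics is left uncovered.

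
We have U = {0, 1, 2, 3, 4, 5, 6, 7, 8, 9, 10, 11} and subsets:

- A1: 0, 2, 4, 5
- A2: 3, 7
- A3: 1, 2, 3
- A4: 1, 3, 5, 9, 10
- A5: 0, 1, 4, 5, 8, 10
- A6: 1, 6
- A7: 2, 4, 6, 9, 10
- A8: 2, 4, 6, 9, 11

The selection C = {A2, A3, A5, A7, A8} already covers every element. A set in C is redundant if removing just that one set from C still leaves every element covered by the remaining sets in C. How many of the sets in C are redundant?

2

Drop A2: 7 uncovered — not redundant.
Drop A3: the rest still cover every element — redundant.
Drop A5: 0, 5, 8 uncovered — not redundant.
Drop A7: the rest still cover every element — redundant.
Drop A8: 11 uncovered — not redundant.
2 redundant: A3, A7.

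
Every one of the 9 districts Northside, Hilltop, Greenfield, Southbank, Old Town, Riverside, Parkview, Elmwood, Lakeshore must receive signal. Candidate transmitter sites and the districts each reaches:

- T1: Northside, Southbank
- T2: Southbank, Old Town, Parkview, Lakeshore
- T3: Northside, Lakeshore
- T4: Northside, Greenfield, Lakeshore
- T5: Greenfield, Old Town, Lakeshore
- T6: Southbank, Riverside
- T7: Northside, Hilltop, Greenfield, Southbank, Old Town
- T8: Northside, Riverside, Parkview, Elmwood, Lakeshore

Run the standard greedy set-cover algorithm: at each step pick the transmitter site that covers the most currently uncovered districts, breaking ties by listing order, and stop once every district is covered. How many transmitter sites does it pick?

Pick 1: T7 covers 5 new districts (Northside, Hilltop, Greenfield, Southbank, Old Town).
Pick 2: T8 covers 4 new districts (Riverside, Parkview, Elmwood, Lakeshore).
Greedy uses 2 transmitter sites.

2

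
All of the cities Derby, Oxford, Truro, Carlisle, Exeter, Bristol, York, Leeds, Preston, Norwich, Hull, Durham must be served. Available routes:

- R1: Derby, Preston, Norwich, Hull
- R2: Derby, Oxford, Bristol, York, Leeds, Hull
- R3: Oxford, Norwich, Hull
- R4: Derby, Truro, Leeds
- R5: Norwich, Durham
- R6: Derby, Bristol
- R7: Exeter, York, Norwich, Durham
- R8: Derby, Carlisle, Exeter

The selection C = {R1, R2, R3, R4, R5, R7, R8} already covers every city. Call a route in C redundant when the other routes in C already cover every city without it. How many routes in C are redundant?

Drop R1: Preston uncovered — not redundant.
Drop R2: Bristol uncovered — not redundant.
Drop R3: the rest still cover every city — redundant.
Drop R4: Truro uncovered — not redundant.
Drop R5: the rest still cover every city — redundant.
Drop R7: the rest still cover every city — redundant.
Drop R8: Carlisle uncovered — not redundant.
3 redundant: R3, R5, R7.

3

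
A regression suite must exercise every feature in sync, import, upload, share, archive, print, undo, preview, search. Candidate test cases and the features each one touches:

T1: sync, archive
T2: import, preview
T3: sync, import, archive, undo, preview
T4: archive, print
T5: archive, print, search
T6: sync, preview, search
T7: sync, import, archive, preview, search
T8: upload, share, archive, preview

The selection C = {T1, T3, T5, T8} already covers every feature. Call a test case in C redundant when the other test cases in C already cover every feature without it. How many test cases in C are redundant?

1

Drop T1: the rest still cover every feature — redundant.
Drop T3: import, undo uncovered — not redundant.
Drop T5: print, search uncovered — not redundant.
Drop T8: upload, share uncovered — not redundant.
1 redundant: T1.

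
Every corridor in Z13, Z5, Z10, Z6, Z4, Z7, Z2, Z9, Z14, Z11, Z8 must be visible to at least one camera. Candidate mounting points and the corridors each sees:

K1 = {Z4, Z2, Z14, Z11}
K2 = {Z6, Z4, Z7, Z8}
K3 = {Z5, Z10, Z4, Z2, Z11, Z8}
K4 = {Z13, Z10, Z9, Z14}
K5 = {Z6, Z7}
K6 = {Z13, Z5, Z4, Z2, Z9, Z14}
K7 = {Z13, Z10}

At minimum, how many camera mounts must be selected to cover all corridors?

K2, K3, K4 together cover {Z13, Z5, Z10, Z6, Z4, Z7, Z2, Z9, Z14, Z11, Z8} — every corridor.
No 2 of the 7 camera mounts cover everything (all 21 pairs fall short), so 3 is minimum.

3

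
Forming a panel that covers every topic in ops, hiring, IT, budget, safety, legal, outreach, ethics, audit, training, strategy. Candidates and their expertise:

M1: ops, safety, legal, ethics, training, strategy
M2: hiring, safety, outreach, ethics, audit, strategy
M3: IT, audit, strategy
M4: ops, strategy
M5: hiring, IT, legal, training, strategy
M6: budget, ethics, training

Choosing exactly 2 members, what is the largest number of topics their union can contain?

Choosing M1, M2 covers {ops, hiring, safety, legal, outreach, ethics, audit, training, strategy} — 9 topics.
No choice of 2 members does better; here IT, budget are left uncovered.

9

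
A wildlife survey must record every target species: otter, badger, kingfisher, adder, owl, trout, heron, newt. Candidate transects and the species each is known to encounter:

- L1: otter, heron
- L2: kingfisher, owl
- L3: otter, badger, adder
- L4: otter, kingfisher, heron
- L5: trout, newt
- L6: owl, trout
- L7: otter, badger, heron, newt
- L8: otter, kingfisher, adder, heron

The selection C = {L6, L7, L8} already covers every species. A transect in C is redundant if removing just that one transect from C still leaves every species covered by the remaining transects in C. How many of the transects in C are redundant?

Drop L6: owl, trout uncovered — not redundant.
Drop L7: badger, newt uncovered — not redundant.
Drop L8: kingfisher, adder uncovered — not redundant.
None of the transects in C is redundant.

0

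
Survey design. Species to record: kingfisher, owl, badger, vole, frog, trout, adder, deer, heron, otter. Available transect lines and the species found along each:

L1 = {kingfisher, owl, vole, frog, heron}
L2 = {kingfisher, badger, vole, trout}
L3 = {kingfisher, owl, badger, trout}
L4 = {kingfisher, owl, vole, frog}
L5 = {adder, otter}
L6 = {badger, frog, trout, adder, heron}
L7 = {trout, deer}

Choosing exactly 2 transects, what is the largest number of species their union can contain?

Choosing L1, L6 covers {kingfisher, owl, badger, vole, frog, trout, adder, heron} — 8 species.
No choice of 2 transects does better; here deer, otter are left uncovered.

8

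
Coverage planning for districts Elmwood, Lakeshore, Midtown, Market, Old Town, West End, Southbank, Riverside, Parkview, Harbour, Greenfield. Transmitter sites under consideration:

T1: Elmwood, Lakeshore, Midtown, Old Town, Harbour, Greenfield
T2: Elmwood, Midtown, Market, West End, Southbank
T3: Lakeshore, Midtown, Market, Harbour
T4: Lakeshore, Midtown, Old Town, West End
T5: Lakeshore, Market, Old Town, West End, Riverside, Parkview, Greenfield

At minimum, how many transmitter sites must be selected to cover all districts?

T1, T2, T5 together cover {Elmwood, Lakeshore, Midtown, Market, Old Town, West End, Southbank, Riverside, Parkview, Harbour, Greenfield} — every district.
No 2 of the 5 transmitter sites cover everything (all 10 pairs fall short), so 3 is minimum.

3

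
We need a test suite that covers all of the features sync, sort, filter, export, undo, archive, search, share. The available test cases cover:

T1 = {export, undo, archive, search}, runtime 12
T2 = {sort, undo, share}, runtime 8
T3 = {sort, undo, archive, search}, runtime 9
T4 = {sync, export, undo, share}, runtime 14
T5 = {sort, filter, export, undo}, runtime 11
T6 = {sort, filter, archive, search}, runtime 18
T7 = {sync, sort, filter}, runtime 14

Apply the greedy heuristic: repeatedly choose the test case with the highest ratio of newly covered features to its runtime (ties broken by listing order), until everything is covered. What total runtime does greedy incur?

34

Pick 1: T3 adds 4 new (sort, undo, archive, search) at runtime 9 (ratio 4/9).
Pick 2: T4 adds 3 new (sync, export, share) at runtime 14 (ratio 3/14).
Pick 3: T5 adds 1 new (filter) at runtime 11 (ratio 1/11).
Greedy total runtime: 9 + 14 + 11 = 34. (The true optimum is 32, so greedy overshoots here.)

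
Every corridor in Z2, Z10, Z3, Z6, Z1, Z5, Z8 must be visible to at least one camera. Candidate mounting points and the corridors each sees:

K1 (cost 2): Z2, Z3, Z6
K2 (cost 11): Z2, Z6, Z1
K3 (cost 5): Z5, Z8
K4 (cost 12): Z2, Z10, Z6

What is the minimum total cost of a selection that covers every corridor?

K1, K2, K3, K4 cover every corridor at cost 2 + 11 + 5 + 12 = 30.
Any cover uses at least 4 camera mounts; among all covering selections none totals below 30.

30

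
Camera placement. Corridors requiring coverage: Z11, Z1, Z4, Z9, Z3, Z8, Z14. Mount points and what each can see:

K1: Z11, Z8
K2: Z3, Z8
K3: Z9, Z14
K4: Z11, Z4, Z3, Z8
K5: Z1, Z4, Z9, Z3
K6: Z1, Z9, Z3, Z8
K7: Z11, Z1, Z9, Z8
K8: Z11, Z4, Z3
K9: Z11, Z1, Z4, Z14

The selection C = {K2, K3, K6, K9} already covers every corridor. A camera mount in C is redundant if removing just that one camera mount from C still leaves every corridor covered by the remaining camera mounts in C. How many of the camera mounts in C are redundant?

Drop K2: the rest still cover every corridor — redundant.
Drop K3: the rest still cover every corridor — redundant.
Drop K6: the rest still cover every corridor — redundant.
Drop K9: Z11, Z4 uncovered — not redundant.
3 redundant: K2, K3, K6.

3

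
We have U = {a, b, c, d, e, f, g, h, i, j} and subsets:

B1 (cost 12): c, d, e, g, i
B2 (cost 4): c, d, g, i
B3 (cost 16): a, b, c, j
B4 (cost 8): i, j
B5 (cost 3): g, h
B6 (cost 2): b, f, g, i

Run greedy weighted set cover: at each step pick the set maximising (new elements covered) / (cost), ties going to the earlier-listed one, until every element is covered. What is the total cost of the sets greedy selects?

37

Pick 1: B6 adds 4 new (b, f, g, i) at cost 2 (ratio 4/2).
Pick 2: B2 adds 2 new (c, d) at cost 4 (ratio 2/4).
Pick 3: B5 adds 1 new (h) at cost 3 (ratio 1/3).
Pick 4: B3 adds 2 new (a, j) at cost 16 (ratio 2/16).
Pick 5: B1 adds 1 new (e) at cost 12 (ratio 1/12).
Greedy total cost: 2 + 4 + 3 + 16 + 12 = 37. (The true optimum is 33, so greedy overshoots here.)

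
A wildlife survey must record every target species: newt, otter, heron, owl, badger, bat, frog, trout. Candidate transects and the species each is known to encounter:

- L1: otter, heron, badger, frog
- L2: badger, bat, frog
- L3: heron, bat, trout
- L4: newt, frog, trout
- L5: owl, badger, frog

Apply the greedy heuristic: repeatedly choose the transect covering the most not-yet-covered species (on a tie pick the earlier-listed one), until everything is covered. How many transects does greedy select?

Pick 1: L1 covers 4 new species (otter, heron, badger, frog).
Pick 2: L3 covers 2 new species (bat, trout).
Pick 3: L4 covers 1 new species (newt).
Pick 4: L5 covers 1 new species (owl).
Greedy uses 4 transects.

4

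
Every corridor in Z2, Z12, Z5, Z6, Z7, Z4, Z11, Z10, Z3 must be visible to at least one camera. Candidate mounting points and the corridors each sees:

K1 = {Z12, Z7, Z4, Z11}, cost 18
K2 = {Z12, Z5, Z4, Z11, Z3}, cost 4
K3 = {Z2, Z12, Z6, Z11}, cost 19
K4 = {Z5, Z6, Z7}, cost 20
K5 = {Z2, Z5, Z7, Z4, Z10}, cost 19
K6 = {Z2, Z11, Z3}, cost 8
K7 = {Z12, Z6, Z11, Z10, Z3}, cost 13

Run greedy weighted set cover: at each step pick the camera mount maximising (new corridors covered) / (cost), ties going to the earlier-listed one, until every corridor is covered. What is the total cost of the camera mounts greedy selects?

Pick 1: K2 adds 5 new (Z12, Z5, Z4, Z11, Z3) at cost 4 (ratio 5/4).
Pick 2: K5 adds 3 new (Z2, Z7, Z10) at cost 19 (ratio 3/19).
Pick 3: K7 adds 1 new (Z6) at cost 13 (ratio 1/13).
Greedy total cost: 4 + 19 + 13 = 36. (The true optimum is 32, so greedy overshoots here.)

36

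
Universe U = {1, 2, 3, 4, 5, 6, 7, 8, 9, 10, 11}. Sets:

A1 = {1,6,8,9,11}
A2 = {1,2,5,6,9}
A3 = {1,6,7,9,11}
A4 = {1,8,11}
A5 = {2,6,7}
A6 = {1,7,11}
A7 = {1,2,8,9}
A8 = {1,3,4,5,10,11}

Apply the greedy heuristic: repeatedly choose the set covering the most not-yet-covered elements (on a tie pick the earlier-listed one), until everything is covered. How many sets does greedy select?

Pick 1: A8 covers 6 new elements (1, 3, 4, 5, 10, 11).
Pick 2: A1 covers 3 new elements (6, 8, 9).
Pick 3: A5 covers 2 new elements (2, 7).
Greedy uses 3 sets.

3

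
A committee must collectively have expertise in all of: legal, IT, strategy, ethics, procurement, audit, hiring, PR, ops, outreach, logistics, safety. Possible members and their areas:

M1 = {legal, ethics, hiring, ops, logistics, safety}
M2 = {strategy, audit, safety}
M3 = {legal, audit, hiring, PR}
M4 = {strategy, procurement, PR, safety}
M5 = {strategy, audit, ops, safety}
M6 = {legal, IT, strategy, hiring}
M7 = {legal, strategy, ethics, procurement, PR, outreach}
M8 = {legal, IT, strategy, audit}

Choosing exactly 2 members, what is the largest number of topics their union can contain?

Choosing M1, M7 covers {legal, strategy, ethics, procurement, hiring, PR, ops, outreach, logistics, safety} — 10 topics.
No choice of 2 members does better; here IT, audit are left uncovered.

10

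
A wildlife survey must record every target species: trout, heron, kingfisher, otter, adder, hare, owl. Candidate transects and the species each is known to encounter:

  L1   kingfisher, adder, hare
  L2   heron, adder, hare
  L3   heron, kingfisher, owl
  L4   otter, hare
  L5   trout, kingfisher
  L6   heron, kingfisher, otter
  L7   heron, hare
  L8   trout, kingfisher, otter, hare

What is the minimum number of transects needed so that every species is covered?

3

L1, L3, L8 together cover {trout, heron, kingfisher, otter, adder, hare, owl} — every species.
No 2 of the 8 transects cover everything (all 28 pairs fall short), so 3 is minimum.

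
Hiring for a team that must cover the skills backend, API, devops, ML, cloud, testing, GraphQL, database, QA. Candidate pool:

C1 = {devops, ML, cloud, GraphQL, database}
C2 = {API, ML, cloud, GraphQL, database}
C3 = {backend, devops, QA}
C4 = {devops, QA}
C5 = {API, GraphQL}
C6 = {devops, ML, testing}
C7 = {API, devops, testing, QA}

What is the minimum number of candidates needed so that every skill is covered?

C1, C3, C7 together cover {backend, API, devops, ML, cloud, testing, GraphQL, database, QA} — every skill.
No 2 of the 7 candidates cover everything (all 21 pairs fall short), so 3 is minimum.

3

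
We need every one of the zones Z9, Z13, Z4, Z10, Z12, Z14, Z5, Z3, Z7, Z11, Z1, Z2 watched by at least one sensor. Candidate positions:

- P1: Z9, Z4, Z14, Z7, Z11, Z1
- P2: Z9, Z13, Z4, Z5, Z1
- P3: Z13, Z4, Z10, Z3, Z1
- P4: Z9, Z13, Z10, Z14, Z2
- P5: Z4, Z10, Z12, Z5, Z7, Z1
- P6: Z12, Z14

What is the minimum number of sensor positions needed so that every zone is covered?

4

P1, P3, P4, P5 together cover {Z9, Z13, Z4, Z10, Z12, Z14, Z5, Z3, Z7, Z11, Z1, Z2} — every zone.
No 3 of the 6 sensor positions cover everything (all 20 triples fall short), so 4 is minimum.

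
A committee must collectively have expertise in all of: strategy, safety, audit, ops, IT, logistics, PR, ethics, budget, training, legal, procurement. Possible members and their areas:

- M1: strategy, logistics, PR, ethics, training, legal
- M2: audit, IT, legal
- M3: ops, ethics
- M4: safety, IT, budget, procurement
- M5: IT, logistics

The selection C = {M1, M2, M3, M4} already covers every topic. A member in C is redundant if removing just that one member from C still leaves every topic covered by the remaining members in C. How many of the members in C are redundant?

0

Drop M1: strategy, logistics, PR, training uncovered — not redundant.
Drop M2: audit uncovered — not redundant.
Drop M3: ops uncovered — not redundant.
Drop M4: safety, budget, procurement uncovered — not redundant.
None of the members in C is redundant.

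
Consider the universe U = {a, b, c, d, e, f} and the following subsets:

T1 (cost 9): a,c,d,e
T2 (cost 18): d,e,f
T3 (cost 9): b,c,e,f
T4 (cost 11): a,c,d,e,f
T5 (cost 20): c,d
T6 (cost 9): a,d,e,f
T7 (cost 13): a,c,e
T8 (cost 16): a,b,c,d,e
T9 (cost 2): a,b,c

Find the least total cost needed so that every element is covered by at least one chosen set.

11

T6, T9 cover every element at cost 9 + 2 = 11.
Any cover uses at least 2 sets; among all covering selections none totals below 11.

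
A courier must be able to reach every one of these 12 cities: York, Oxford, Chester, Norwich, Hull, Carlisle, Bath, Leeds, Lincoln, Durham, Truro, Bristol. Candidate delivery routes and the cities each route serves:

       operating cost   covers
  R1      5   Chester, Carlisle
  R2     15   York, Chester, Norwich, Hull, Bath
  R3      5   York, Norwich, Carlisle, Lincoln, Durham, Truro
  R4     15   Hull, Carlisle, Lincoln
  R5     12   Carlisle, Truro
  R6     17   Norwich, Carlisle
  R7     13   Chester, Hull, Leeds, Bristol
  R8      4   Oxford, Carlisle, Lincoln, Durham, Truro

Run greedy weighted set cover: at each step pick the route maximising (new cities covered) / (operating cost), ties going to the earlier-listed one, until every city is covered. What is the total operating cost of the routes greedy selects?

Pick 1: R8 adds 5 new (Oxford, Carlisle, Lincoln, Durham, Truro) at operating cost 4 (ratio 5/4).
Pick 2: R3 adds 2 new (York, Norwich) at operating cost 5 (ratio 2/5).
Pick 3: R7 adds 4 new (Chester, Hull, Leeds, Bristol) at operating cost 13 (ratio 4/13).
Pick 4: R2 adds 1 new (Bath) at operating cost 15 (ratio 1/15).
Greedy total operating cost: 4 + 5 + 13 + 15 = 37. (The true optimum is 32, so greedy overshoots here.)

37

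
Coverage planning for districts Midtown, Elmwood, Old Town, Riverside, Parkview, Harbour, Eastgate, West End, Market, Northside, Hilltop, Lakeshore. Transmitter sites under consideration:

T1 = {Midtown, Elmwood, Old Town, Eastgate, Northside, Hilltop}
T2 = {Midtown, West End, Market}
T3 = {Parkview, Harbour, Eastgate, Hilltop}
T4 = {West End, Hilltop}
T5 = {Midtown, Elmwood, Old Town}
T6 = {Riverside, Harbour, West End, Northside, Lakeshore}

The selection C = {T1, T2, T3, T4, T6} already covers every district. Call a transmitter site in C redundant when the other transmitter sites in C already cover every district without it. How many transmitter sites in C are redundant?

Drop T1: Elmwood, Old Town uncovered — not redundant.
Drop T2: Market uncovered — not redundant.
Drop T3: Parkview uncovered — not redundant.
Drop T4: the rest still cover every district — redundant.
Drop T6: Riverside, Lakeshore uncovered — not redundant.
1 redundant: T4.

1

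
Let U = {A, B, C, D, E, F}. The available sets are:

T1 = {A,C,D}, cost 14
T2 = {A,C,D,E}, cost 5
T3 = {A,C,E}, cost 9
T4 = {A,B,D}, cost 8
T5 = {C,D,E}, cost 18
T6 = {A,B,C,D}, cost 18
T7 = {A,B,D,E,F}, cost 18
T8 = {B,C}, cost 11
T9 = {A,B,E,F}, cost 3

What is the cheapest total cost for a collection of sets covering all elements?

8

T2, T9 cover every element at cost 5 + 3 = 8.
Any cover uses at least 2 sets; among all covering selections none totals below 8.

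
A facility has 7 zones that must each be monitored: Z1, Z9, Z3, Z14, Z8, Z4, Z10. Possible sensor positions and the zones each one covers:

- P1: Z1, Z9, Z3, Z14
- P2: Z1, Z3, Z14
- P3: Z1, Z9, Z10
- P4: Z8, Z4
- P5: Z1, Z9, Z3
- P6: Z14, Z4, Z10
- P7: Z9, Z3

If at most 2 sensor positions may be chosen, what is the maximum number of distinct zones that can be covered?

6

Choosing P1, P4 covers {Z1, Z9, Z3, Z14, Z8, Z4} — 6 zones.
No choice of 2 sensor positions does better; here Z10 is left uncovered.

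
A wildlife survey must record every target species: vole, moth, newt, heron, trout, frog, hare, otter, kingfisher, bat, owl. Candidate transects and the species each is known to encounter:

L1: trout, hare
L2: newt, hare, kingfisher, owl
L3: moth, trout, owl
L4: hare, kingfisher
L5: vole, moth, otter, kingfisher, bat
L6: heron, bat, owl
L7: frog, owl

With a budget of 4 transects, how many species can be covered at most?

Choosing L1, L2, L5, L6 covers {vole, moth, newt, heron, trout, hare, otter, kingfisher, bat, owl} — 10 species.
No choice of 4 transects does better; here frog is left uncovered.

10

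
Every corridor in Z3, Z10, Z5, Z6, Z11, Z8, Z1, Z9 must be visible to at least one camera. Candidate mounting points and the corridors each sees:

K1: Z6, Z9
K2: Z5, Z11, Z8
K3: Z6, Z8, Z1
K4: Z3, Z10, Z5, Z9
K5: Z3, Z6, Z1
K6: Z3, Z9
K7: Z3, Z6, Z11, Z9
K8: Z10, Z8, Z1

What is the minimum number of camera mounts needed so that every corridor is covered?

3

K2, K3, K4 together cover {Z3, Z10, Z5, Z6, Z11, Z8, Z1, Z9} — every corridor.
No 2 of the 8 camera mounts cover everything (all 28 pairs fall short), so 3 is minimum.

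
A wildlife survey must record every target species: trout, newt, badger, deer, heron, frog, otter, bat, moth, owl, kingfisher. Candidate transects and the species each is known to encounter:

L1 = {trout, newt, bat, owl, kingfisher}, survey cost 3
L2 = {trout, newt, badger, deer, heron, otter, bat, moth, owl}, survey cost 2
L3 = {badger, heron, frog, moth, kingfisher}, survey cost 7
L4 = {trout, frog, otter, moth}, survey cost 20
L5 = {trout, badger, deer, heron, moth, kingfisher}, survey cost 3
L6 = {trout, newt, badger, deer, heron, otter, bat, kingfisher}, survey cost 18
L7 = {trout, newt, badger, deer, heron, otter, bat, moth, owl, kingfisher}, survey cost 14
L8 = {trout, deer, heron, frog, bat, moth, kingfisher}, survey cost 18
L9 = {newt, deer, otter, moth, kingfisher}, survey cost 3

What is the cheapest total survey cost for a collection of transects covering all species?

9

L2, L3 cover every species at survey cost 2 + 7 = 9.
Any cover uses at least 2 transects; among all covering selections none totals below 9.
Greedy by coverage-per-survey cost would pick L2, L1, L3 for 12 — worse than the optimum 9.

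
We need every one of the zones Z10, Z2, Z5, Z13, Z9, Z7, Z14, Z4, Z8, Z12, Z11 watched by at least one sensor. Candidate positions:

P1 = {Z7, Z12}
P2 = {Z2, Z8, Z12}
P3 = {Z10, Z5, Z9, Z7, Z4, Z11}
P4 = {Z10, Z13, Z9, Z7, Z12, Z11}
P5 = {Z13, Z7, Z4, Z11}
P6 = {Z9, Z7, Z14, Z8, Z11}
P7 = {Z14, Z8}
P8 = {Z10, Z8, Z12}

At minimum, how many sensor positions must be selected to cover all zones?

P2, P3, P4, P6 together cover {Z10, Z2, Z5, Z13, Z9, Z7, Z14, Z4, Z8, Z12, Z11} — every zone.
No 3 of the 8 sensor positions cover everything (all 56 triples fall short), so 4 is minimum.

4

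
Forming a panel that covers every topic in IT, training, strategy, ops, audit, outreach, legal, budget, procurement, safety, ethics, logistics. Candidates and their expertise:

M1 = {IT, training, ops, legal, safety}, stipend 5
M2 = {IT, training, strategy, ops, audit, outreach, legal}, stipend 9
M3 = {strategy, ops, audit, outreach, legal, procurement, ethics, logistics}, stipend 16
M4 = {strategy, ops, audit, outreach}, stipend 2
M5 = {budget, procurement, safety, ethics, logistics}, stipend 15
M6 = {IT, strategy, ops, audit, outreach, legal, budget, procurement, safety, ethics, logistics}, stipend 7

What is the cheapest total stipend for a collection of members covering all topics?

12

M1, M6 cover every topic at stipend 5 + 7 = 12.
Any cover uses at least 2 members; among all covering selections none totals below 12.
Greedy by coverage-per-stipend would pick M4, M6, M1 for 14 — worse than the optimum 12.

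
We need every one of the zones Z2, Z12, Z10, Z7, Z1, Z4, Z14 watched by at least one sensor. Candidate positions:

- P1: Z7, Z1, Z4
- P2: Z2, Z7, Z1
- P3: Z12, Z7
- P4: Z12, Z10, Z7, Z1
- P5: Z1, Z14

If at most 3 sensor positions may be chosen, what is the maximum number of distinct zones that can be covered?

6

Choosing P1, P2, P4 covers {Z2, Z12, Z10, Z7, Z1, Z4} — 6 zones.
No choice of 3 sensor positions does better; here Z14 is left uncovered.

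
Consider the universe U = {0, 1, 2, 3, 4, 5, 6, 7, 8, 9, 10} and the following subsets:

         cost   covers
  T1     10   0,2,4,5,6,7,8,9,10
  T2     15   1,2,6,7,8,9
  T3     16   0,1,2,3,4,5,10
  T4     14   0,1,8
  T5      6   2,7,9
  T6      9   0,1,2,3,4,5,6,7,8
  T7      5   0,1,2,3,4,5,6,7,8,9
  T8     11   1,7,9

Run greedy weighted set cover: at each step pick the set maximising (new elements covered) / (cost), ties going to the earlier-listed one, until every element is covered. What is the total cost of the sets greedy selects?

15

Pick 1: T7 adds 10 new (0, 1, 2, 3, 4, 5, 6, 7, 8, 9) at cost 5 (ratio 10/5).
Pick 2: T1 adds 1 new (10) at cost 10 (ratio 1/10).
Greedy total cost: 5 + 10 = 15.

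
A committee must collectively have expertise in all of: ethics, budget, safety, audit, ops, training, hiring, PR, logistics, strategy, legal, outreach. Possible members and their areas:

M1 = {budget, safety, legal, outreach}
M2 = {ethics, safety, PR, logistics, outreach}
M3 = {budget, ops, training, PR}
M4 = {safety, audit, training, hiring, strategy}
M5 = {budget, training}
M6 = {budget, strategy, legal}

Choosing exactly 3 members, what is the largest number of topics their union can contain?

Choosing M1, M2, M4 covers {ethics, budget, safety, audit, training, hiring, PR, logistics, strategy, legal, outreach} — 11 topics.
No choice of 3 members does better; here ops is left uncovered.

11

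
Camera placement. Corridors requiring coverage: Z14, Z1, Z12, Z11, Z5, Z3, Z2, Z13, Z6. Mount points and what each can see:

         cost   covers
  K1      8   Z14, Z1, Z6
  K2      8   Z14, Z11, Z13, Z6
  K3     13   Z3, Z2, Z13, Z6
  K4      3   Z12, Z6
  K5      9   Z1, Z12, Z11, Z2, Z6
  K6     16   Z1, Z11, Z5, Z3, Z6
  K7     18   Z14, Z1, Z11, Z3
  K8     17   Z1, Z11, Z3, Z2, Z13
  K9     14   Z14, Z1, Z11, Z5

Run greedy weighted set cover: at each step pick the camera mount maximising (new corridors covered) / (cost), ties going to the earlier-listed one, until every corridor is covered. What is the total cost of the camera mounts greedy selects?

Pick 1: K4 adds 2 new (Z12, Z6) at cost 3 (ratio 2/3).
Pick 2: K2 adds 3 new (Z14, Z11, Z13) at cost 8 (ratio 3/8).
Pick 3: K5 adds 2 new (Z1, Z2) at cost 9 (ratio 2/9).
Pick 4: K6 adds 2 new (Z5, Z3) at cost 16 (ratio 2/16).
Greedy total cost: 3 + 8 + 9 + 16 = 36. (The true optimum is 30, so greedy overshoots here.)

36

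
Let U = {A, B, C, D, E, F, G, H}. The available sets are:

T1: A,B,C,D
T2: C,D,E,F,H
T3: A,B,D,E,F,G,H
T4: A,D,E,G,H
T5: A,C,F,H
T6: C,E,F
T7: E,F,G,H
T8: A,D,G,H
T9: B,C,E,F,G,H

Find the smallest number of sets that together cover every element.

2

T1, T3 together cover {A, B, C, D, E, F, G, H} — every element.
No single set contains all 8 elements, so 2 is optimal.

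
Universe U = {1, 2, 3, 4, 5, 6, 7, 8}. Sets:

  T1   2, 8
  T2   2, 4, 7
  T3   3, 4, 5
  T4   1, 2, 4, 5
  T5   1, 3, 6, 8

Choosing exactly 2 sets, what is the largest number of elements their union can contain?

Choosing T2, T5 covers {1, 2, 3, 4, 6, 7, 8} — 7 elements.
No choice of 2 sets does better; here 5 is left uncovered.

7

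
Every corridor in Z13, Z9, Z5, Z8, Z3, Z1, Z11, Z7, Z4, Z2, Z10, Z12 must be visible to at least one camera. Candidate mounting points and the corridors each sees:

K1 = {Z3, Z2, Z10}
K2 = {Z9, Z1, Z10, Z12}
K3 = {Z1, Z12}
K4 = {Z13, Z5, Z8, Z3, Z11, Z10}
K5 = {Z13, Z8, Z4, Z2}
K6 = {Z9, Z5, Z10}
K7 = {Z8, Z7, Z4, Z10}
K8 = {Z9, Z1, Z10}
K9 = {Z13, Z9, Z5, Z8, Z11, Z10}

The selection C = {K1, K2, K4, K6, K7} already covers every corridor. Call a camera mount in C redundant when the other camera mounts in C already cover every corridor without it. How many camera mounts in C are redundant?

1

Drop K1: Z2 uncovered — not redundant.
Drop K2: Z1, Z12 uncovered — not redundant.
Drop K4: Z13, Z11 uncovered — not redundant.
Drop K6: the rest still cover every corridor — redundant.
Drop K7: Z7, Z4 uncovered — not redundant.
1 redundant: K6.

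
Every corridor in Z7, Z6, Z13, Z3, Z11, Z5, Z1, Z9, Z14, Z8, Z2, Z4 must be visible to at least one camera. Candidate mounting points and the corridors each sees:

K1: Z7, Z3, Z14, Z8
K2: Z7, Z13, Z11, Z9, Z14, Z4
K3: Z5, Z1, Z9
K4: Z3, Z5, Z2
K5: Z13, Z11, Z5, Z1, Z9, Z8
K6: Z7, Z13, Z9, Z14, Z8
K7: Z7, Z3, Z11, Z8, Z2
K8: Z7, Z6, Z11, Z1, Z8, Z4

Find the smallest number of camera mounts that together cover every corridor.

3

K2, K4, K8 together cover {Z7, Z6, Z13, Z3, Z11, Z5, Z1, Z9, Z14, Z8, Z2, Z4} — every corridor.
No 2 of the 8 camera mounts cover everything (all 28 pairs fall short), so 3 is minimum.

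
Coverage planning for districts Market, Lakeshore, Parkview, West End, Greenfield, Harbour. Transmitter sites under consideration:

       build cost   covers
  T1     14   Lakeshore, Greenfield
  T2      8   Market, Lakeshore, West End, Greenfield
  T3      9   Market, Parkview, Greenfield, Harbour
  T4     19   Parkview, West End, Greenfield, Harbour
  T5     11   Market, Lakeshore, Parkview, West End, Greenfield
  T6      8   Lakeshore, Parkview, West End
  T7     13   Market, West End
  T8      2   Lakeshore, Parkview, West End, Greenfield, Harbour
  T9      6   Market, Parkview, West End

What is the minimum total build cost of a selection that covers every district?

8

T8, T9 cover every district at build cost 2 + 6 = 8.
Any cover uses at least 2 transmitter sites; among all covering selections none totals below 8.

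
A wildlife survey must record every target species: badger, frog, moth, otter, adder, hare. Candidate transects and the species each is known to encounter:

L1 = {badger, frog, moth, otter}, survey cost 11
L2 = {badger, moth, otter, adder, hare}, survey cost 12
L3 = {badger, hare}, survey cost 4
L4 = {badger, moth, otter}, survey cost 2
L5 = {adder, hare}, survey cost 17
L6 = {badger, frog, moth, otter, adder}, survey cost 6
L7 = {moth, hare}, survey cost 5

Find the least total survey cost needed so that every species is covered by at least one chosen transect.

L3, L6 cover every species at survey cost 4 + 6 = 10.
Any cover uses at least 2 transects; among all covering selections none totals below 10.
Greedy by coverage-per-survey cost would pick L4, L6, L3 for 12 — worse than the optimum 10.

10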